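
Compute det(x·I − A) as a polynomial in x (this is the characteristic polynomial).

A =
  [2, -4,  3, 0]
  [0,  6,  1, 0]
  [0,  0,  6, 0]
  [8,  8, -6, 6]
x^4 - 20*x^3 + 144*x^2 - 432*x + 432

Expanding det(x·I − A) (e.g. by cofactor expansion or by noting that A is similar to its Jordan form J, which has the same characteristic polynomial as A) gives
  χ_A(x) = x^4 - 20*x^3 + 144*x^2 - 432*x + 432
which factors as (x - 6)^3*(x - 2). The eigenvalues (with algebraic multiplicities) are λ = 2 with multiplicity 1, λ = 6 with multiplicity 3.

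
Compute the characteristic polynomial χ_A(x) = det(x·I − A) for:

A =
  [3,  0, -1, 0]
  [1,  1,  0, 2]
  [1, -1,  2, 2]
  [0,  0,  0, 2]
x^4 - 8*x^3 + 24*x^2 - 32*x + 16

Expanding det(x·I − A) (e.g. by cofactor expansion or by noting that A is similar to its Jordan form J, which has the same characteristic polynomial as A) gives
  χ_A(x) = x^4 - 8*x^3 + 24*x^2 - 32*x + 16
which factors as (x - 2)^4. The eigenvalues (with algebraic multiplicities) are λ = 2 with multiplicity 4.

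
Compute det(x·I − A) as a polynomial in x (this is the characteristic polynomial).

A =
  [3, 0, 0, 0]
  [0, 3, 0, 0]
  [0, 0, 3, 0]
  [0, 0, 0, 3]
x^4 - 12*x^3 + 54*x^2 - 108*x + 81

Expanding det(x·I − A) (e.g. by cofactor expansion or by noting that A is similar to its Jordan form J, which has the same characteristic polynomial as A) gives
  χ_A(x) = x^4 - 12*x^3 + 54*x^2 - 108*x + 81
which factors as (x - 3)^4. The eigenvalues (with algebraic multiplicities) are λ = 3 with multiplicity 4.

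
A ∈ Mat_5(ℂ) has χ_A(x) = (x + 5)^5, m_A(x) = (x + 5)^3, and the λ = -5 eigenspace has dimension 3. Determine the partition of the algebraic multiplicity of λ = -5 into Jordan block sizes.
Block sizes for λ = -5: [3, 1, 1]

Step 1 — from the characteristic polynomial, algebraic multiplicity of λ = -5 is 5. From dim ker(A − (-5)·I) = 3, there are exactly 3 Jordan blocks for λ = -5.
Step 2 — from the minimal polynomial, the factor (x + 5)^3 tells us the largest block for λ = -5 has size 3.
Step 3 — with total size 5, 3 blocks, and largest block 3, the block sizes (in nonincreasing order) are [3, 1, 1].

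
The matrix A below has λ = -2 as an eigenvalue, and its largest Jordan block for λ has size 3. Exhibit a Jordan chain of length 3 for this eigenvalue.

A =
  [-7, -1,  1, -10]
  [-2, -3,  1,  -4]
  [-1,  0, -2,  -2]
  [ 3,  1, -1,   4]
A Jordan chain for λ = -2 of length 3:
v_1 = (-4, -1, -1, 2)ᵀ
v_2 = (-5, -2, -1, 3)ᵀ
v_3 = (1, 0, 0, 0)ᵀ

Let N = A − (-2)·I. We want v_3 with N^3 v_3 = 0 but N^2 v_3 ≠ 0; then v_{j-1} := N · v_j for j = 3, …, 2.

Pick v_3 = (1, 0, 0, 0)ᵀ.
Then v_2 = N · v_3 = (-5, -2, -1, 3)ᵀ.
Then v_1 = N · v_2 = (-4, -1, -1, 2)ᵀ.

Sanity check: (A − (-2)·I) v_1 = (0, 0, 0, 0)ᵀ = 0. ✓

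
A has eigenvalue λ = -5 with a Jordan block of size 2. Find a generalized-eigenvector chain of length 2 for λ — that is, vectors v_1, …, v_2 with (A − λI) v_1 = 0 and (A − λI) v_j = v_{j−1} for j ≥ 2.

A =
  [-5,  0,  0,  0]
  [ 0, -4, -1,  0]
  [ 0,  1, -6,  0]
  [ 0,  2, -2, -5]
A Jordan chain for λ = -5 of length 2:
v_1 = (0, 1, 1, 2)ᵀ
v_2 = (0, 1, 0, 0)ᵀ

Let N = A − (-5)·I. We want v_2 with N^2 v_2 = 0 but N^1 v_2 ≠ 0; then v_{j-1} := N · v_j for j = 2, …, 2.

Pick v_2 = (0, 1, 0, 0)ᵀ.
Then v_1 = N · v_2 = (0, 1, 1, 2)ᵀ.

Sanity check: (A − (-5)·I) v_1 = (0, 0, 0, 0)ᵀ = 0. ✓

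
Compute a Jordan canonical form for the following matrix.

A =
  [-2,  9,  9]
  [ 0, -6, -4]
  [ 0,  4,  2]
J_2(-2) ⊕ J_1(-2)

The characteristic polynomial is
  det(x·I − A) = x^3 + 6*x^2 + 12*x + 8 = (x + 2)^3

Eigenvalues and multiplicities (the geometric multiplicity of λ is n − rank(A − λI), which equals the number of Jordan blocks for λ):
  λ = -2: algebraic multiplicity = 3, geometric multiplicity = 2

Determining the block sizes for each eigenvalue:
  λ = -2: 2 blocks summing to 3 forces exactly one block of size 2 and the rest size 1 → block sizes [2, 1]

Assembling the blocks gives a Jordan form
J =
  [-2,  1,  0]
  [ 0, -2,  0]
  [ 0,  0, -2]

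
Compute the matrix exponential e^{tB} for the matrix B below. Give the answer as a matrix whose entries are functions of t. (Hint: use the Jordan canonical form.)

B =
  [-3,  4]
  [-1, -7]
e^{tB} =
  [2*t*exp(-5*t) + exp(-5*t), 4*t*exp(-5*t)]
  [-t*exp(-5*t), -2*t*exp(-5*t) + exp(-5*t)]

Strategy: write B = P · J · P⁻¹ where J is a Jordan canonical form, so e^{tB} = P · e^{tJ} · P⁻¹, and e^{tJ} can be computed block-by-block.

B has Jordan form
J =
  [-5,  1]
  [ 0, -5]
(up to reordering of blocks).

Per-block formulas:
  For a 2×2 Jordan block J_2(-5): exp(t · J_2(-5)) = e^(-5t)·(I + t·N), where N is the 2×2 nilpotent shift.

After assembling e^{tJ} and conjugating by P, we get:

e^{tB} =
  [2*t*exp(-5*t) + exp(-5*t), 4*t*exp(-5*t)]
  [-t*exp(-5*t), -2*t*exp(-5*t) + exp(-5*t)]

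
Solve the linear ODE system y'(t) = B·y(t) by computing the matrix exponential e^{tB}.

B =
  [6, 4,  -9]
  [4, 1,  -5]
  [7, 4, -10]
e^{tB} =
  [t^2*exp(-t) + 7*t*exp(-t) + exp(-t), 4*t*exp(-t), -t^2*exp(-t) - 9*t*exp(-t)]
  [t^2*exp(-t)/2 + 4*t*exp(-t), 2*t*exp(-t) + exp(-t), -t^2*exp(-t)/2 - 5*t*exp(-t)]
  [t^2*exp(-t) + 7*t*exp(-t), 4*t*exp(-t), -t^2*exp(-t) - 9*t*exp(-t) + exp(-t)]

Strategy: write B = P · J · P⁻¹ where J is a Jordan canonical form, so e^{tB} = P · e^{tJ} · P⁻¹, and e^{tJ} can be computed block-by-block.

B has Jordan form
J =
  [-1,  1,  0]
  [ 0, -1,  1]
  [ 0,  0, -1]
(up to reordering of blocks).

Per-block formulas:
  For a 3×3 Jordan block J_3(-1): exp(t · J_3(-1)) = e^(-1t)·(I + t·N + (t^2/2)·N^2), where N is the 3×3 nilpotent shift.

After assembling e^{tJ} and conjugating by P, we get:

e^{tB} =
  [t^2*exp(-t) + 7*t*exp(-t) + exp(-t), 4*t*exp(-t), -t^2*exp(-t) - 9*t*exp(-t)]
  [t^2*exp(-t)/2 + 4*t*exp(-t), 2*t*exp(-t) + exp(-t), -t^2*exp(-t)/2 - 5*t*exp(-t)]
  [t^2*exp(-t) + 7*t*exp(-t), 4*t*exp(-t), -t^2*exp(-t) - 9*t*exp(-t) + exp(-t)]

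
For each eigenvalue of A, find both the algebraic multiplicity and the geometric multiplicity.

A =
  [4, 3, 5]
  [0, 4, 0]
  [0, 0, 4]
λ = 4: alg = 3, geom = 2

Step 1 — factor the characteristic polynomial to read off the algebraic multiplicities:
  χ_A(x) = (x - 4)^3

Step 2 — compute geometric multiplicities via the rank-nullity identity g(λ) = n − rank(A − λI):
  rank(A − (4)·I) = 1, so dim ker(A − (4)·I) = n − 1 = 2

Summary:
  λ = 4: algebraic multiplicity = 3, geometric multiplicity = 2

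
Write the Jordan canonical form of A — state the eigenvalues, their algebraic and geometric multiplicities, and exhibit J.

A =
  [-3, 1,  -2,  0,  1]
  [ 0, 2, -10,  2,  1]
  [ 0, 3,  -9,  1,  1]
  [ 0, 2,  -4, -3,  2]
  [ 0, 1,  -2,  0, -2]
J_2(-3) ⊕ J_2(-3) ⊕ J_1(-3)

The characteristic polynomial is
  det(x·I − A) = x^5 + 15*x^4 + 90*x^3 + 270*x^2 + 405*x + 243 = (x + 3)^5

Eigenvalues and multiplicities (the geometric multiplicity of λ is n − rank(A − λI), which equals the number of Jordan blocks for λ):
  λ = -3: algebraic multiplicity = 5, geometric multiplicity = 3

Determining the block sizes for each eigenvalue:
  λ = -3: with am = 5 and gm = 3, the partition is not yet determined (e.g. several partitions of 5 into 3 parts exist). Let N = A − (-3)·I. Computing rank(N^1) = 2, rank(N^2) = 0; the number of blocks of size ≥ j is rank(N^{j−1}) − rank(N^j), giving [3, 2]. So we have 2 block(s) of size 2, 1 block(s) of size 1 → block sizes [2, 2, 1]

Assembling the blocks gives a Jordan form
J =
  [-3,  1,  0,  0,  0]
  [ 0, -3,  0,  0,  0]
  [ 0,  0, -3,  1,  0]
  [ 0,  0,  0, -3,  0]
  [ 0,  0,  0,  0, -3]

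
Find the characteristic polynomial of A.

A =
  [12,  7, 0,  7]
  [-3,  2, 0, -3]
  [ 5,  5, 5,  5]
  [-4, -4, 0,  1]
x^4 - 20*x^3 + 150*x^2 - 500*x + 625

Expanding det(x·I − A) (e.g. by cofactor expansion or by noting that A is similar to its Jordan form J, which has the same characteristic polynomial as A) gives
  χ_A(x) = x^4 - 20*x^3 + 150*x^2 - 500*x + 625
which factors as (x - 5)^4. The eigenvalues (with algebraic multiplicities) are λ = 5 with multiplicity 4.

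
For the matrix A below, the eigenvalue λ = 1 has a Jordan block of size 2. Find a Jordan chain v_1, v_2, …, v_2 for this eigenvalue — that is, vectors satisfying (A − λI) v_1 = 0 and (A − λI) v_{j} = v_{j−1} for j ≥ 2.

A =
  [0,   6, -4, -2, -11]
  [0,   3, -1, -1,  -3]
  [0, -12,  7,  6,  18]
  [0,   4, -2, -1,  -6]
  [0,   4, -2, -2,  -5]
A Jordan chain for λ = 1 of length 2:
v_1 = (-8, -2, 12, -4, -4)ᵀ
v_2 = (2, -1, 0, 0, 0)ᵀ

Let N = A − (1)·I. We want v_2 with N^2 v_2 = 0 but N^1 v_2 ≠ 0; then v_{j-1} := N · v_j for j = 2, …, 2.

Pick v_2 = (2, -1, 0, 0, 0)ᵀ.
Then v_1 = N · v_2 = (-8, -2, 12, -4, -4)ᵀ.

Sanity check: (A − (1)·I) v_1 = (0, 0, 0, 0, 0)ᵀ = 0. ✓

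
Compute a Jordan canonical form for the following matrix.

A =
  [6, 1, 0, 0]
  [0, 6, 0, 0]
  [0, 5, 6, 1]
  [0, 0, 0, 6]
J_2(6) ⊕ J_2(6)

The characteristic polynomial is
  det(x·I − A) = x^4 - 24*x^3 + 216*x^2 - 864*x + 1296 = (x - 6)^4

Eigenvalues and multiplicities (the geometric multiplicity of λ is n − rank(A − λI), which equals the number of Jordan blocks for λ):
  λ = 6: algebraic multiplicity = 4, geometric multiplicity = 2

Determining the block sizes for each eigenvalue:
  λ = 6: with am = 4 and gm = 2, the partition is not yet determined (e.g. several partitions of 4 into 2 parts exist). Let N = A − (6)·I. Computing rank(N^1) = 2, rank(N^2) = 0; the number of blocks of size ≥ j is rank(N^{j−1}) − rank(N^j), giving [2, 2]. So we have 2 block(s) of size 2 → block sizes [2, 2]

Assembling the blocks gives a Jordan form
J =
  [6, 1, 0, 0]
  [0, 6, 0, 0]
  [0, 0, 6, 1]
  [0, 0, 0, 6]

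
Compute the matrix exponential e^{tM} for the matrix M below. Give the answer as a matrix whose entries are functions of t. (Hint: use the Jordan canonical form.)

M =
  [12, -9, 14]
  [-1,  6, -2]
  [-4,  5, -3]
e^{tM} =
  [t^2*exp(5*t) + 7*t*exp(5*t) + exp(5*t), -t^2*exp(5*t) - 9*t*exp(5*t), 2*t^2*exp(5*t) + 14*t*exp(5*t)]
  [-t*exp(5*t), t*exp(5*t) + exp(5*t), -2*t*exp(5*t)]
  [-t^2*exp(5*t)/2 - 4*t*exp(5*t), t^2*exp(5*t)/2 + 5*t*exp(5*t), -t^2*exp(5*t) - 8*t*exp(5*t) + exp(5*t)]

Strategy: write M = P · J · P⁻¹ where J is a Jordan canonical form, so e^{tM} = P · e^{tJ} · P⁻¹, and e^{tJ} can be computed block-by-block.

M has Jordan form
J =
  [5, 1, 0]
  [0, 5, 1]
  [0, 0, 5]
(up to reordering of blocks).

Per-block formulas:
  For a 3×3 Jordan block J_3(5): exp(t · J_3(5)) = e^(5t)·(I + t·N + (t^2/2)·N^2), where N is the 3×3 nilpotent shift.

After assembling e^{tJ} and conjugating by P, we get:

e^{tM} =
  [t^2*exp(5*t) + 7*t*exp(5*t) + exp(5*t), -t^2*exp(5*t) - 9*t*exp(5*t), 2*t^2*exp(5*t) + 14*t*exp(5*t)]
  [-t*exp(5*t), t*exp(5*t) + exp(5*t), -2*t*exp(5*t)]
  [-t^2*exp(5*t)/2 - 4*t*exp(5*t), t^2*exp(5*t)/2 + 5*t*exp(5*t), -t^2*exp(5*t) - 8*t*exp(5*t) + exp(5*t)]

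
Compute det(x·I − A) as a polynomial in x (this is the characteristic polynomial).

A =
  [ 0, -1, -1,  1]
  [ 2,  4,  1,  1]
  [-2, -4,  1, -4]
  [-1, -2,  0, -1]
x^4 - 4*x^3 + 6*x^2 - 4*x + 1

Expanding det(x·I − A) (e.g. by cofactor expansion or by noting that A is similar to its Jordan form J, which has the same characteristic polynomial as A) gives
  χ_A(x) = x^4 - 4*x^3 + 6*x^2 - 4*x + 1
which factors as (x - 1)^4. The eigenvalues (with algebraic multiplicities) are λ = 1 with multiplicity 4.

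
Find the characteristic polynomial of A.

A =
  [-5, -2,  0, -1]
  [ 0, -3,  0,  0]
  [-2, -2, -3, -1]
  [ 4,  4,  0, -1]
x^4 + 12*x^3 + 54*x^2 + 108*x + 81

Expanding det(x·I − A) (e.g. by cofactor expansion or by noting that A is similar to its Jordan form J, which has the same characteristic polynomial as A) gives
  χ_A(x) = x^4 + 12*x^3 + 54*x^2 + 108*x + 81
which factors as (x + 3)^4. The eigenvalues (with algebraic multiplicities) are λ = -3 with multiplicity 4.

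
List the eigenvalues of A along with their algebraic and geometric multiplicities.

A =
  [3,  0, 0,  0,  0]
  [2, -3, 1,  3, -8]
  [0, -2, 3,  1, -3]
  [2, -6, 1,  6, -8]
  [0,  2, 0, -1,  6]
λ = 3: alg = 5, geom = 3

Step 1 — factor the characteristic polynomial to read off the algebraic multiplicities:
  χ_A(x) = (x - 3)^5

Step 2 — compute geometric multiplicities via the rank-nullity identity g(λ) = n − rank(A − λI):
  rank(A − (3)·I) = 2, so dim ker(A − (3)·I) = n − 2 = 3

Summary:
  λ = 3: algebraic multiplicity = 5, geometric multiplicity = 3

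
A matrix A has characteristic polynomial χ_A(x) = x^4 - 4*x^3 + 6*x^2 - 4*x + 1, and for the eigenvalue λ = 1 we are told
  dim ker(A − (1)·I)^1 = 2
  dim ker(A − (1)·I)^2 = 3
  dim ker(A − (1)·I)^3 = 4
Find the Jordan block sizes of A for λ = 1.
Block sizes for λ = 1: [3, 1]

From the dimensions of kernels of powers, the number of Jordan blocks of size at least j is d_j − d_{j−1} where d_j = dim ker(N^j) (with d_0 = 0). Computing the differences gives [2, 1, 1].
The number of blocks of size exactly k is (#blocks of size ≥ k) − (#blocks of size ≥ k + 1), so the partition is: 1 block(s) of size 1, 1 block(s) of size 3.
In nonincreasing order the block sizes are [3, 1].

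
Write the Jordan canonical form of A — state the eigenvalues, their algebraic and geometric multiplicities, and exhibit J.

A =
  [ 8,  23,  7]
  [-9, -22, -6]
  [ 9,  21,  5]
J_2(-4) ⊕ J_1(-1)

The characteristic polynomial is
  det(x·I − A) = x^3 + 9*x^2 + 24*x + 16 = (x + 1)*(x + 4)^2

Eigenvalues and multiplicities (the geometric multiplicity of λ is n − rank(A − λI), which equals the number of Jordan blocks for λ):
  λ = -4: algebraic multiplicity = 2, geometric multiplicity = 1
  λ = -1: algebraic multiplicity = 1, geometric multiplicity = 1

Determining the block sizes for each eigenvalue:
  λ = -4: one block (gm = 1), so the single block has size am = 2 → block sizes [2]
  λ = -1: one block (gm = 1), so the single block has size am = 1 → block sizes [1]

Assembling the blocks gives a Jordan form
J =
  [-4,  1,  0]
  [ 0, -4,  0]
  [ 0,  0, -1]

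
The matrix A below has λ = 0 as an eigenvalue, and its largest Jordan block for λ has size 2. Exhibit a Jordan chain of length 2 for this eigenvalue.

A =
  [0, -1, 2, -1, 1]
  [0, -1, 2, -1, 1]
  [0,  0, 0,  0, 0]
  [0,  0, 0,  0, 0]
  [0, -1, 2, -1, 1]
A Jordan chain for λ = 0 of length 2:
v_1 = (-1, -1, 0, 0, -1)ᵀ
v_2 = (0, 1, 0, 0, 0)ᵀ

Let N = A − (0)·I. We want v_2 with N^2 v_2 = 0 but N^1 v_2 ≠ 0; then v_{j-1} := N · v_j for j = 2, …, 2.

Pick v_2 = (0, 1, 0, 0, 0)ᵀ.
Then v_1 = N · v_2 = (-1, -1, 0, 0, -1)ᵀ.

Sanity check: (A − (0)·I) v_1 = (0, 0, 0, 0, 0)ᵀ = 0. ✓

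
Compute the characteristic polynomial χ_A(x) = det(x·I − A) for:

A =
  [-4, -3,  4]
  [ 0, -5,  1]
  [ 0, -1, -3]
x^3 + 12*x^2 + 48*x + 64

Expanding det(x·I − A) (e.g. by cofactor expansion or by noting that A is similar to its Jordan form J, which has the same characteristic polynomial as A) gives
  χ_A(x) = x^3 + 12*x^2 + 48*x + 64
which factors as (x + 4)^3. The eigenvalues (with algebraic multiplicities) are λ = -4 with multiplicity 3.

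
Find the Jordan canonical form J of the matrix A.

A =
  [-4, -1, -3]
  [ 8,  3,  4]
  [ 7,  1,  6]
J_2(1) ⊕ J_1(3)

The characteristic polynomial is
  det(x·I − A) = x^3 - 5*x^2 + 7*x - 3 = (x - 3)*(x - 1)^2

Eigenvalues and multiplicities (the geometric multiplicity of λ is n − rank(A − λI), which equals the number of Jordan blocks for λ):
  λ = 1: algebraic multiplicity = 2, geometric multiplicity = 1
  λ = 3: algebraic multiplicity = 1, geometric multiplicity = 1

Determining the block sizes for each eigenvalue:
  λ = 1: one block (gm = 1), so the single block has size am = 2 → block sizes [2]
  λ = 3: one block (gm = 1), so the single block has size am = 1 → block sizes [1]

Assembling the blocks gives a Jordan form
J =
  [1, 1, 0]
  [0, 1, 0]
  [0, 0, 3]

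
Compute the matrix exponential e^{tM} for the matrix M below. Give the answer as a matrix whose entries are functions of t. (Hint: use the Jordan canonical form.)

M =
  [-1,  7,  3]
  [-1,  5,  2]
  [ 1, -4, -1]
e^{tM} =
  [-2*t*exp(t) + exp(t), t^2*exp(t) + 7*t*exp(t), t^2*exp(t) + 3*t*exp(t)]
  [-t*exp(t), t^2*exp(t)/2 + 4*t*exp(t) + exp(t), t^2*exp(t)/2 + 2*t*exp(t)]
  [t*exp(t), -t^2*exp(t)/2 - 4*t*exp(t), -t^2*exp(t)/2 - 2*t*exp(t) + exp(t)]

Strategy: write M = P · J · P⁻¹ where J is a Jordan canonical form, so e^{tM} = P · e^{tJ} · P⁻¹, and e^{tJ} can be computed block-by-block.

M has Jordan form
J =
  [1, 1, 0]
  [0, 1, 1]
  [0, 0, 1]
(up to reordering of blocks).

Per-block formulas:
  For a 3×3 Jordan block J_3(1): exp(t · J_3(1)) = e^(1t)·(I + t·N + (t^2/2)·N^2), where N is the 3×3 nilpotent shift.

After assembling e^{tJ} and conjugating by P, we get:

e^{tM} =
  [-2*t*exp(t) + exp(t), t^2*exp(t) + 7*t*exp(t), t^2*exp(t) + 3*t*exp(t)]
  [-t*exp(t), t^2*exp(t)/2 + 4*t*exp(t) + exp(t), t^2*exp(t)/2 + 2*t*exp(t)]
  [t*exp(t), -t^2*exp(t)/2 - 4*t*exp(t), -t^2*exp(t)/2 - 2*t*exp(t) + exp(t)]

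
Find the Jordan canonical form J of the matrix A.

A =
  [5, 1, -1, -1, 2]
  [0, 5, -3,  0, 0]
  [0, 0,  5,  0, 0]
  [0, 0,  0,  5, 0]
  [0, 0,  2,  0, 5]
J_3(5) ⊕ J_1(5) ⊕ J_1(5)

The characteristic polynomial is
  det(x·I − A) = x^5 - 25*x^4 + 250*x^3 - 1250*x^2 + 3125*x - 3125 = (x - 5)^5

Eigenvalues and multiplicities (the geometric multiplicity of λ is n − rank(A − λI), which equals the number of Jordan blocks for λ):
  λ = 5: algebraic multiplicity = 5, geometric multiplicity = 3

Determining the block sizes for each eigenvalue:
  λ = 5: with am = 5 and gm = 3, the partition is not yet determined (e.g. several partitions of 5 into 3 parts exist). Let N = A − (5)·I. Computing rank(N^1) = 2, rank(N^2) = 1, rank(N^3) = 0; the number of blocks of size ≥ j is rank(N^{j−1}) − rank(N^j), giving [3, 1, 1]. So we have 1 block(s) of size 3, 2 block(s) of size 1 → block sizes [3, 1, 1]

Assembling the blocks gives a Jordan form
J =
  [5, 1, 0, 0, 0]
  [0, 5, 1, 0, 0]
  [0, 0, 5, 0, 0]
  [0, 0, 0, 5, 0]
  [0, 0, 0, 0, 5]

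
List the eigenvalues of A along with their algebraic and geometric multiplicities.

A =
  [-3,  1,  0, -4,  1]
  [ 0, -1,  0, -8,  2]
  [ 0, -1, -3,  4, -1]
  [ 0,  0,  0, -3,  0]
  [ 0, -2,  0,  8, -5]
λ = -3: alg = 5, geom = 4

Step 1 — factor the characteristic polynomial to read off the algebraic multiplicities:
  χ_A(x) = (x + 3)^5

Step 2 — compute geometric multiplicities via the rank-nullity identity g(λ) = n − rank(A − λI):
  rank(A − (-3)·I) = 1, so dim ker(A − (-3)·I) = n − 1 = 4

Summary:
  λ = -3: algebraic multiplicity = 5, geometric multiplicity = 4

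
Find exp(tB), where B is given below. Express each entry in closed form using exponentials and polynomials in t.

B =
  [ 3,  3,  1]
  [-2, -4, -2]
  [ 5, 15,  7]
e^{tB} =
  [t*exp(2*t) + exp(2*t), 3*t*exp(2*t), t*exp(2*t)]
  [-2*t*exp(2*t), -6*t*exp(2*t) + exp(2*t), -2*t*exp(2*t)]
  [5*t*exp(2*t), 15*t*exp(2*t), 5*t*exp(2*t) + exp(2*t)]

Strategy: write B = P · J · P⁻¹ where J is a Jordan canonical form, so e^{tB} = P · e^{tJ} · P⁻¹, and e^{tJ} can be computed block-by-block.

B has Jordan form
J =
  [2, 1, 0]
  [0, 2, 0]
  [0, 0, 2]
(up to reordering of blocks).

Per-block formulas:
  For a 2×2 Jordan block J_2(2): exp(t · J_2(2)) = e^(2t)·(I + t·N), where N is the 2×2 nilpotent shift.
  For a 1×1 block at λ = 2: exp(t · [2]) = [e^(2t)].

After assembling e^{tJ} and conjugating by P, we get:

e^{tB} =
  [t*exp(2*t) + exp(2*t), 3*t*exp(2*t), t*exp(2*t)]
  [-2*t*exp(2*t), -6*t*exp(2*t) + exp(2*t), -2*t*exp(2*t)]
  [5*t*exp(2*t), 15*t*exp(2*t), 5*t*exp(2*t) + exp(2*t)]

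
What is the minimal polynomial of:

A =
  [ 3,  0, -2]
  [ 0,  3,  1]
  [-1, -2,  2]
x^3 - 8*x^2 + 21*x - 18

The characteristic polynomial is χ_A(x) = (x - 3)^2*(x - 2), so the eigenvalues are known. The minimal polynomial is
  m_A(x) = Π_λ (x − λ)^{k_λ}
where k_λ is the size of the *largest* Jordan block for λ (equivalently, the smallest k with (A − λI)^k v = 0 for every generalised eigenvector v of λ).

  λ = 2: largest Jordan block has size 1, contributing (x − 2)
  λ = 3: largest Jordan block has size 2, contributing (x − 3)^2

So m_A(x) = (x - 3)^2*(x - 2) = x^3 - 8*x^2 + 21*x - 18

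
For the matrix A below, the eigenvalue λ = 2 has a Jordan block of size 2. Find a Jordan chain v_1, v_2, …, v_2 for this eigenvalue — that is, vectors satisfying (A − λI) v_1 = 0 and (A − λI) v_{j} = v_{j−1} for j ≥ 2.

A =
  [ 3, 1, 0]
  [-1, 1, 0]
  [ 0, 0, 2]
A Jordan chain for λ = 2 of length 2:
v_1 = (1, -1, 0)ᵀ
v_2 = (1, 0, 0)ᵀ

Let N = A − (2)·I. We want v_2 with N^2 v_2 = 0 but N^1 v_2 ≠ 0; then v_{j-1} := N · v_j for j = 2, …, 2.

Pick v_2 = (1, 0, 0)ᵀ.
Then v_1 = N · v_2 = (1, -1, 0)ᵀ.

Sanity check: (A − (2)·I) v_1 = (0, 0, 0)ᵀ = 0. ✓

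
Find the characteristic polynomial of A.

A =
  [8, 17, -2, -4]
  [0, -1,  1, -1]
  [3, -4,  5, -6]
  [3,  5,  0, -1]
x^4 - 11*x^3 + 42*x^2 - 68*x + 40

Expanding det(x·I − A) (e.g. by cofactor expansion or by noting that A is similar to its Jordan form J, which has the same characteristic polynomial as A) gives
  χ_A(x) = x^4 - 11*x^3 + 42*x^2 - 68*x + 40
which factors as (x - 5)*(x - 2)^3. The eigenvalues (with algebraic multiplicities) are λ = 2 with multiplicity 3, λ = 5 with multiplicity 1.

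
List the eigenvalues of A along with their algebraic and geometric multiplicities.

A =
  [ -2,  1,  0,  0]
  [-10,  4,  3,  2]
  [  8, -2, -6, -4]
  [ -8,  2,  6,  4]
λ = 0: alg = 4, geom = 2

Step 1 — factor the characteristic polynomial to read off the algebraic multiplicities:
  χ_A(x) = x^4

Step 2 — compute geometric multiplicities via the rank-nullity identity g(λ) = n − rank(A − λI):
  rank(A − (0)·I) = 2, so dim ker(A − (0)·I) = n − 2 = 2

Summary:
  λ = 0: algebraic multiplicity = 4, geometric multiplicity = 2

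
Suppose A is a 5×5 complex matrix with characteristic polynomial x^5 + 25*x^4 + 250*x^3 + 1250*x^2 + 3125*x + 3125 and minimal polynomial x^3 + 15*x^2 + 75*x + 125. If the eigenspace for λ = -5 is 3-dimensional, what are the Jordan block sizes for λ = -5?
Block sizes for λ = -5: [3, 1, 1]

Step 1 — from the characteristic polynomial, algebraic multiplicity of λ = -5 is 5. From dim ker(A − (-5)·I) = 3, there are exactly 3 Jordan blocks for λ = -5.
Step 2 — from the minimal polynomial, the factor (x + 5)^3 tells us the largest block for λ = -5 has size 3.
Step 3 — with total size 5, 3 blocks, and largest block 3, the block sizes (in nonincreasing order) are [3, 1, 1].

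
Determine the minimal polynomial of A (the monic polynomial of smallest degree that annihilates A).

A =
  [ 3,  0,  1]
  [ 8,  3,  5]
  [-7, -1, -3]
x^3 - 3*x^2 + 3*x - 1

The characteristic polynomial is χ_A(x) = (x - 1)^3, so the eigenvalues are known. The minimal polynomial is
  m_A(x) = Π_λ (x − λ)^{k_λ}
where k_λ is the size of the *largest* Jordan block for λ (equivalently, the smallest k with (A − λI)^k v = 0 for every generalised eigenvector v of λ).

  λ = 1: largest Jordan block has size 3, contributing (x − 1)^3

So m_A(x) = (x - 1)^3 = x^3 - 3*x^2 + 3*x - 1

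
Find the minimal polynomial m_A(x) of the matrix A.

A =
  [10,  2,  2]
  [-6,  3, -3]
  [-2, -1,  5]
x^2 - 12*x + 36

The characteristic polynomial is χ_A(x) = (x - 6)^3, so the eigenvalues are known. The minimal polynomial is
  m_A(x) = Π_λ (x − λ)^{k_λ}
where k_λ is the size of the *largest* Jordan block for λ (equivalently, the smallest k with (A − λI)^k v = 0 for every generalised eigenvector v of λ).

  λ = 6: largest Jordan block has size 2, contributing (x − 6)^2

So m_A(x) = (x - 6)^2 = x^2 - 12*x + 36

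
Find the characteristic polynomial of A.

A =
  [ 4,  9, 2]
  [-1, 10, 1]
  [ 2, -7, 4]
x^3 - 18*x^2 + 108*x - 216

Expanding det(x·I − A) (e.g. by cofactor expansion or by noting that A is similar to its Jordan form J, which has the same characteristic polynomial as A) gives
  χ_A(x) = x^3 - 18*x^2 + 108*x - 216
which factors as (x - 6)^3. The eigenvalues (with algebraic multiplicities) are λ = 6 with multiplicity 3.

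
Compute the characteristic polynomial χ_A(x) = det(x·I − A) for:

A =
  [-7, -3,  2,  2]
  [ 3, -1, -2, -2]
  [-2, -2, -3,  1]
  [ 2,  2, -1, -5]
x^4 + 16*x^3 + 96*x^2 + 256*x + 256

Expanding det(x·I − A) (e.g. by cofactor expansion or by noting that A is similar to its Jordan form J, which has the same characteristic polynomial as A) gives
  χ_A(x) = x^4 + 16*x^3 + 96*x^2 + 256*x + 256
which factors as (x + 4)^4. The eigenvalues (with algebraic multiplicities) are λ = -4 with multiplicity 4.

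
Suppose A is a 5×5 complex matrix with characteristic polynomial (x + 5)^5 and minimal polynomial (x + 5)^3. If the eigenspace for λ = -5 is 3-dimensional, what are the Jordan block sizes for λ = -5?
Block sizes for λ = -5: [3, 1, 1]

Step 1 — from the characteristic polynomial, algebraic multiplicity of λ = -5 is 5. From dim ker(A − (-5)·I) = 3, there are exactly 3 Jordan blocks for λ = -5.
Step 2 — from the minimal polynomial, the factor (x + 5)^3 tells us the largest block for λ = -5 has size 3.
Step 3 — with total size 5, 3 blocks, and largest block 3, the block sizes (in nonincreasing order) are [3, 1, 1].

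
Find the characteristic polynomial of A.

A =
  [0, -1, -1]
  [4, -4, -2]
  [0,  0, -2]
x^3 + 6*x^2 + 12*x + 8

Expanding det(x·I − A) (e.g. by cofactor expansion or by noting that A is similar to its Jordan form J, which has the same characteristic polynomial as A) gives
  χ_A(x) = x^3 + 6*x^2 + 12*x + 8
which factors as (x + 2)^3. The eigenvalues (with algebraic multiplicities) are λ = -2 with multiplicity 3.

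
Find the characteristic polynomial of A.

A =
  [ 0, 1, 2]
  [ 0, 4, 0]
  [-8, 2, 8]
x^3 - 12*x^2 + 48*x - 64

Expanding det(x·I − A) (e.g. by cofactor expansion or by noting that A is similar to its Jordan form J, which has the same characteristic polynomial as A) gives
  χ_A(x) = x^3 - 12*x^2 + 48*x - 64
which factors as (x - 4)^3. The eigenvalues (with algebraic multiplicities) are λ = 4 with multiplicity 3.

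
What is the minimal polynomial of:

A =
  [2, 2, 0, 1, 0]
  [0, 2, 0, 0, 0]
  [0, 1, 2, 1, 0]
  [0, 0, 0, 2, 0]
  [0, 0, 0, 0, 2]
x^2 - 4*x + 4

The characteristic polynomial is χ_A(x) = (x - 2)^5, so the eigenvalues are known. The minimal polynomial is
  m_A(x) = Π_λ (x − λ)^{k_λ}
where k_λ is the size of the *largest* Jordan block for λ (equivalently, the smallest k with (A − λI)^k v = 0 for every generalised eigenvector v of λ).

  λ = 2: largest Jordan block has size 2, contributing (x − 2)^2

So m_A(x) = (x - 2)^2 = x^2 - 4*x + 4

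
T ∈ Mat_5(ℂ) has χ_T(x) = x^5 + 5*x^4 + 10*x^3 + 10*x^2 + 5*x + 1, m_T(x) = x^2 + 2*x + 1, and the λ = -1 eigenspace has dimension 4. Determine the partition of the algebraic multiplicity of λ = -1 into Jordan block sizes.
Block sizes for λ = -1: [2, 1, 1, 1]

Step 1 — from the characteristic polynomial, algebraic multiplicity of λ = -1 is 5. From dim ker(T − (-1)·I) = 4, there are exactly 4 Jordan blocks for λ = -1.
Step 2 — from the minimal polynomial, the factor (x + 1)^2 tells us the largest block for λ = -1 has size 2.
Step 3 — with total size 5, 4 blocks, and largest block 2, the block sizes (in nonincreasing order) are [2, 1, 1, 1].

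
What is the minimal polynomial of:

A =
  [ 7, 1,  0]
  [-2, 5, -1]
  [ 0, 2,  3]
x^3 - 15*x^2 + 75*x - 125

The characteristic polynomial is χ_A(x) = (x - 5)^3, so the eigenvalues are known. The minimal polynomial is
  m_A(x) = Π_λ (x − λ)^{k_λ}
where k_λ is the size of the *largest* Jordan block for λ (equivalently, the smallest k with (A − λI)^k v = 0 for every generalised eigenvector v of λ).

  λ = 5: largest Jordan block has size 3, contributing (x − 5)^3

So m_A(x) = (x - 5)^3 = x^3 - 15*x^2 + 75*x - 125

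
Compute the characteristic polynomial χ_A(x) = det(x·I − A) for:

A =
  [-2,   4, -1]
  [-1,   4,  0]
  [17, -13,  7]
x^3 - 9*x^2 + 27*x - 27

Expanding det(x·I − A) (e.g. by cofactor expansion or by noting that A is similar to its Jordan form J, which has the same characteristic polynomial as A) gives
  χ_A(x) = x^3 - 9*x^2 + 27*x - 27
which factors as (x - 3)^3. The eigenvalues (with algebraic multiplicities) are λ = 3 with multiplicity 3.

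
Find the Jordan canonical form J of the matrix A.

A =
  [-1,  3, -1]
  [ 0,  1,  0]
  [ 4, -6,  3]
J_2(1) ⊕ J_1(1)

The characteristic polynomial is
  det(x·I − A) = x^3 - 3*x^2 + 3*x - 1 = (x - 1)^3

Eigenvalues and multiplicities (the geometric multiplicity of λ is n − rank(A − λI), which equals the number of Jordan blocks for λ):
  λ = 1: algebraic multiplicity = 3, geometric multiplicity = 2

Determining the block sizes for each eigenvalue:
  λ = 1: 2 blocks summing to 3 forces exactly one block of size 2 and the rest size 1 → block sizes [2, 1]

Assembling the blocks gives a Jordan form
J =
  [1, 1, 0]
  [0, 1, 0]
  [0, 0, 1]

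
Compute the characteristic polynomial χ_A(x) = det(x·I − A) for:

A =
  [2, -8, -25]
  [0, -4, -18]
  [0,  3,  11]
x^3 - 9*x^2 + 24*x - 20

Expanding det(x·I − A) (e.g. by cofactor expansion or by noting that A is similar to its Jordan form J, which has the same characteristic polynomial as A) gives
  χ_A(x) = x^3 - 9*x^2 + 24*x - 20
which factors as (x - 5)*(x - 2)^2. The eigenvalues (with algebraic multiplicities) are λ = 2 with multiplicity 2, λ = 5 with multiplicity 1.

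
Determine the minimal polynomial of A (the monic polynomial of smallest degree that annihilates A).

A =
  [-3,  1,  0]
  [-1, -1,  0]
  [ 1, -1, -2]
x^2 + 4*x + 4

The characteristic polynomial is χ_A(x) = (x + 2)^3, so the eigenvalues are known. The minimal polynomial is
  m_A(x) = Π_λ (x − λ)^{k_λ}
where k_λ is the size of the *largest* Jordan block for λ (equivalently, the smallest k with (A − λI)^k v = 0 for every generalised eigenvector v of λ).

  λ = -2: largest Jordan block has size 2, contributing (x + 2)^2

So m_A(x) = (x + 2)^2 = x^2 + 4*x + 4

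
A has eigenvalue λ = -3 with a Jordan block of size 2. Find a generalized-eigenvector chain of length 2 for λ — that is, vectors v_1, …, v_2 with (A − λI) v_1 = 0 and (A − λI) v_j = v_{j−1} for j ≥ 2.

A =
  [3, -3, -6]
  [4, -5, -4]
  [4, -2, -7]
A Jordan chain for λ = -3 of length 2:
v_1 = (6, 4, 4)ᵀ
v_2 = (1, 0, 0)ᵀ

Let N = A − (-3)·I. We want v_2 with N^2 v_2 = 0 but N^1 v_2 ≠ 0; then v_{j-1} := N · v_j for j = 2, …, 2.

Pick v_2 = (1, 0, 0)ᵀ.
Then v_1 = N · v_2 = (6, 4, 4)ᵀ.

Sanity check: (A − (-3)·I) v_1 = (0, 0, 0)ᵀ = 0. ✓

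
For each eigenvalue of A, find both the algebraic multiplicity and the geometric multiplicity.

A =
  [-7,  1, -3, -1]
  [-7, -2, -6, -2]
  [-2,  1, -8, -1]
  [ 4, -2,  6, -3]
λ = -5: alg = 4, geom = 2

Step 1 — factor the characteristic polynomial to read off the algebraic multiplicities:
  χ_A(x) = (x + 5)^4

Step 2 — compute geometric multiplicities via the rank-nullity identity g(λ) = n − rank(A − λI):
  rank(A − (-5)·I) = 2, so dim ker(A − (-5)·I) = n − 2 = 2

Summary:
  λ = -5: algebraic multiplicity = 4, geometric multiplicity = 2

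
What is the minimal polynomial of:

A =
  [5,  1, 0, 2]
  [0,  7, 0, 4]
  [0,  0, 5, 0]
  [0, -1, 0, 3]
x^2 - 10*x + 25

The characteristic polynomial is χ_A(x) = (x - 5)^4, so the eigenvalues are known. The minimal polynomial is
  m_A(x) = Π_λ (x − λ)^{k_λ}
where k_λ is the size of the *largest* Jordan block for λ (equivalently, the smallest k with (A − λI)^k v = 0 for every generalised eigenvector v of λ).

  λ = 5: largest Jordan block has size 2, contributing (x − 5)^2

So m_A(x) = (x - 5)^2 = x^2 - 10*x + 25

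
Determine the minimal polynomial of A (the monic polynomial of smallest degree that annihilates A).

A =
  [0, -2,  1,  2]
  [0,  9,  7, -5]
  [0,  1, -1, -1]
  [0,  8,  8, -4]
x^4 - 4*x^3

The characteristic polynomial is χ_A(x) = x^3*(x - 4), so the eigenvalues are known. The minimal polynomial is
  m_A(x) = Π_λ (x − λ)^{k_λ}
where k_λ is the size of the *largest* Jordan block for λ (equivalently, the smallest k with (A − λI)^k v = 0 for every generalised eigenvector v of λ).

  λ = 0: largest Jordan block has size 3, contributing (x − 0)^3
  λ = 4: largest Jordan block has size 1, contributing (x − 4)

So m_A(x) = x^3*(x - 4) = x^4 - 4*x^3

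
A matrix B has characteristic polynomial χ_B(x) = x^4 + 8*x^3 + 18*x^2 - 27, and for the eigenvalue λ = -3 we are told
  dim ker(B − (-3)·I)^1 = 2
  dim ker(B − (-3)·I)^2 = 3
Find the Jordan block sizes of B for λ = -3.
Block sizes for λ = -3: [2, 1]

From the dimensions of kernels of powers, the number of Jordan blocks of size at least j is d_j − d_{j−1} where d_j = dim ker(N^j) (with d_0 = 0). Computing the differences gives [2, 1].
The number of blocks of size exactly k is (#blocks of size ≥ k) − (#blocks of size ≥ k + 1), so the partition is: 1 block(s) of size 1, 1 block(s) of size 2.
In nonincreasing order the block sizes are [2, 1].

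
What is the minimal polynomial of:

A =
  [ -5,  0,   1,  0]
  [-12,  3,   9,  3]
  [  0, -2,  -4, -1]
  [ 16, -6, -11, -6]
x^3 + 9*x^2 + 27*x + 27

The characteristic polynomial is χ_A(x) = (x + 3)^4, so the eigenvalues are known. The minimal polynomial is
  m_A(x) = Π_λ (x − λ)^{k_λ}
where k_λ is the size of the *largest* Jordan block for λ (equivalently, the smallest k with (A − λI)^k v = 0 for every generalised eigenvector v of λ).

  λ = -3: largest Jordan block has size 3, contributing (x + 3)^3

So m_A(x) = (x + 3)^3 = x^3 + 9*x^2 + 27*x + 27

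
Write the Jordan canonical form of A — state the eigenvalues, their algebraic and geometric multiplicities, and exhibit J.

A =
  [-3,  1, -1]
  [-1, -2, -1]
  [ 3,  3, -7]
J_3(-4)

The characteristic polynomial is
  det(x·I − A) = x^3 + 12*x^2 + 48*x + 64 = (x + 4)^3

Eigenvalues and multiplicities (the geometric multiplicity of λ is n − rank(A − λI), which equals the number of Jordan blocks for λ):
  λ = -4: algebraic multiplicity = 3, geometric multiplicity = 1

Determining the block sizes for each eigenvalue:
  λ = -4: one block (gm = 1), so the single block has size am = 3 → block sizes [3]

Assembling the blocks gives a Jordan form
J =
  [-4,  1,  0]
  [ 0, -4,  1]
  [ 0,  0, -4]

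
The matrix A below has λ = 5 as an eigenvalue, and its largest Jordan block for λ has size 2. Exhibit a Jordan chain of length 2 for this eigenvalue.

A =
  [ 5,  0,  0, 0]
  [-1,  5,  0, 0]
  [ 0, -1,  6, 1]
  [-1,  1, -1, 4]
A Jordan chain for λ = 5 of length 2:
v_1 = (0, -1, 0, -1)ᵀ
v_2 = (1, 0, 0, 0)ᵀ

Let N = A − (5)·I. We want v_2 with N^2 v_2 = 0 but N^1 v_2 ≠ 0; then v_{j-1} := N · v_j for j = 2, …, 2.

Pick v_2 = (1, 0, 0, 0)ᵀ.
Then v_1 = N · v_2 = (0, -1, 0, -1)ᵀ.

Sanity check: (A − (5)·I) v_1 = (0, 0, 0, 0)ᵀ = 0. ✓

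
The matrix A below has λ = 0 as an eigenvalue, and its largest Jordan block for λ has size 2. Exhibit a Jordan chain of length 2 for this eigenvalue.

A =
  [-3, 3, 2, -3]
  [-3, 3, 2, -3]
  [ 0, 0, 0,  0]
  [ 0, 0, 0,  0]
A Jordan chain for λ = 0 of length 2:
v_1 = (-3, -3, 0, 0)ᵀ
v_2 = (1, 0, 0, 0)ᵀ

Let N = A − (0)·I. We want v_2 with N^2 v_2 = 0 but N^1 v_2 ≠ 0; then v_{j-1} := N · v_j for j = 2, …, 2.

Pick v_2 = (1, 0, 0, 0)ᵀ.
Then v_1 = N · v_2 = (-3, -3, 0, 0)ᵀ.

Sanity check: (A − (0)·I) v_1 = (0, 0, 0, 0)ᵀ = 0. ✓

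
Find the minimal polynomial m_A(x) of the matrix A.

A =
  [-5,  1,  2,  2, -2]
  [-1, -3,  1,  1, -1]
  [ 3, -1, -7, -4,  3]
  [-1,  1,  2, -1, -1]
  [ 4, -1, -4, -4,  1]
x^3 + 9*x^2 + 27*x + 27

The characteristic polynomial is χ_A(x) = (x + 3)^5, so the eigenvalues are known. The minimal polynomial is
  m_A(x) = Π_λ (x − λ)^{k_λ}
where k_λ is the size of the *largest* Jordan block for λ (equivalently, the smallest k with (A − λI)^k v = 0 for every generalised eigenvector v of λ).

  λ = -3: largest Jordan block has size 3, contributing (x + 3)^3

So m_A(x) = (x + 3)^3 = x^3 + 9*x^2 + 27*x + 27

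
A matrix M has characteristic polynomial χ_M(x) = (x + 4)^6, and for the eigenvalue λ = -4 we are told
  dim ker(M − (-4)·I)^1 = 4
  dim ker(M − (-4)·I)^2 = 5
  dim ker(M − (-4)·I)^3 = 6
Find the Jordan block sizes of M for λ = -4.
Block sizes for λ = -4: [3, 1, 1, 1]

From the dimensions of kernels of powers, the number of Jordan blocks of size at least j is d_j − d_{j−1} where d_j = dim ker(N^j) (with d_0 = 0). Computing the differences gives [4, 1, 1].
The number of blocks of size exactly k is (#blocks of size ≥ k) − (#blocks of size ≥ k + 1), so the partition is: 3 block(s) of size 1, 1 block(s) of size 3.
In nonincreasing order the block sizes are [3, 1, 1, 1].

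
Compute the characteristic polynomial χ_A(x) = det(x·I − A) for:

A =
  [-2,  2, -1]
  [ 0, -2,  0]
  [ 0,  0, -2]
x^3 + 6*x^2 + 12*x + 8

Expanding det(x·I − A) (e.g. by cofactor expansion or by noting that A is similar to its Jordan form J, which has the same characteristic polynomial as A) gives
  χ_A(x) = x^3 + 6*x^2 + 12*x + 8
which factors as (x + 2)^3. The eigenvalues (with algebraic multiplicities) are λ = -2 with multiplicity 3.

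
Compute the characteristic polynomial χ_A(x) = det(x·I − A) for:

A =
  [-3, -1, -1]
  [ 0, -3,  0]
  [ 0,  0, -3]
x^3 + 9*x^2 + 27*x + 27

Expanding det(x·I − A) (e.g. by cofactor expansion or by noting that A is similar to its Jordan form J, which has the same characteristic polynomial as A) gives
  χ_A(x) = x^3 + 9*x^2 + 27*x + 27
which factors as (x + 3)^3. The eigenvalues (with algebraic multiplicities) are λ = -3 with multiplicity 3.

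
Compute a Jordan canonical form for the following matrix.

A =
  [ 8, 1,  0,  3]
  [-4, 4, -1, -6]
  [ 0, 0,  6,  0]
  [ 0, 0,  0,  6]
J_3(6) ⊕ J_1(6)

The characteristic polynomial is
  det(x·I − A) = x^4 - 24*x^3 + 216*x^2 - 864*x + 1296 = (x - 6)^4

Eigenvalues and multiplicities (the geometric multiplicity of λ is n − rank(A − λI), which equals the number of Jordan blocks for λ):
  λ = 6: algebraic multiplicity = 4, geometric multiplicity = 2

Determining the block sizes for each eigenvalue:
  λ = 6: with am = 4 and gm = 2, the partition is not yet determined (e.g. several partitions of 4 into 2 parts exist). Let N = A − (6)·I. Computing rank(N^1) = 2, rank(N^2) = 1, rank(N^3) = 0; the number of blocks of size ≥ j is rank(N^{j−1}) − rank(N^j), giving [2, 1, 1]. So we have 1 block(s) of size 3, 1 block(s) of size 1 → block sizes [3, 1]

Assembling the blocks gives a Jordan form
J =
  [6, 1, 0, 0]
  [0, 6, 1, 0]
  [0, 0, 6, 0]
  [0, 0, 0, 6]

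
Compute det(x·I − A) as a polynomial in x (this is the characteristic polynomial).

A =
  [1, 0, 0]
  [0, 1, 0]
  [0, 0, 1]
x^3 - 3*x^2 + 3*x - 1

Expanding det(x·I − A) (e.g. by cofactor expansion or by noting that A is similar to its Jordan form J, which has the same characteristic polynomial as A) gives
  χ_A(x) = x^3 - 3*x^2 + 3*x - 1
which factors as (x - 1)^3. The eigenvalues (with algebraic multiplicities) are λ = 1 with multiplicity 3.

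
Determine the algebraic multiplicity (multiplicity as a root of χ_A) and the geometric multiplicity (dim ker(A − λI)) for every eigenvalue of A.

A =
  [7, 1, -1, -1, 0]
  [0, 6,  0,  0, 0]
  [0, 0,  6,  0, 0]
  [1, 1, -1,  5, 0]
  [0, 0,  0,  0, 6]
λ = 6: alg = 5, geom = 4

Step 1 — factor the characteristic polynomial to read off the algebraic multiplicities:
  χ_A(x) = (x - 6)^5

Step 2 — compute geometric multiplicities via the rank-nullity identity g(λ) = n − rank(A − λI):
  rank(A − (6)·I) = 1, so dim ker(A − (6)·I) = n − 1 = 4

Summary:
  λ = 6: algebraic multiplicity = 5, geometric multiplicity = 4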